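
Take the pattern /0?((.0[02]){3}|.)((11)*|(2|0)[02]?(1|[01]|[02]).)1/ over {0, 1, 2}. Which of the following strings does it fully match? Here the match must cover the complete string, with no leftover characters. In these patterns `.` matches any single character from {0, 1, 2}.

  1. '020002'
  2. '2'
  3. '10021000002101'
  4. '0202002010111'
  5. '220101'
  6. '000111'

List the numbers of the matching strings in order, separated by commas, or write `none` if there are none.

1. '020002' → no match — must end with '1'
2. '2' → no match — must end with '1'
3 → no match
4 → no match
5. '220101' → match
6. '000111' → match

5, 6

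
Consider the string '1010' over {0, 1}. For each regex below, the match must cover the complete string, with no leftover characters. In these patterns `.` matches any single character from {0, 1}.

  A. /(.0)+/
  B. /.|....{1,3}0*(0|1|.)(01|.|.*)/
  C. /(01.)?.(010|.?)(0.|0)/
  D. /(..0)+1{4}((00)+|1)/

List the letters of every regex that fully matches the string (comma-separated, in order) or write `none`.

A

A → match
B → no match
C → no match
D → no match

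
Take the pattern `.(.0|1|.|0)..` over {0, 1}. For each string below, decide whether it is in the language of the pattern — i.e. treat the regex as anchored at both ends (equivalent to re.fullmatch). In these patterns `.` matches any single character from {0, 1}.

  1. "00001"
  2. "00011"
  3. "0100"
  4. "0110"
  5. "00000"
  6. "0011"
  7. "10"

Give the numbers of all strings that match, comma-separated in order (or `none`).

1, 2, 3, 4, 5, 6

1 → match
2 → match
3 → match
4 → match
5 → match
6 → match
7 → no match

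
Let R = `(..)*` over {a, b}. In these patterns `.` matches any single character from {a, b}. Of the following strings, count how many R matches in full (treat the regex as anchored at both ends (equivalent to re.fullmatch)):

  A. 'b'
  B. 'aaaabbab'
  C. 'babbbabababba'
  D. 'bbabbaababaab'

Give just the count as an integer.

1

A → no match
B → match
C → no match
D → no match
Total matched: 1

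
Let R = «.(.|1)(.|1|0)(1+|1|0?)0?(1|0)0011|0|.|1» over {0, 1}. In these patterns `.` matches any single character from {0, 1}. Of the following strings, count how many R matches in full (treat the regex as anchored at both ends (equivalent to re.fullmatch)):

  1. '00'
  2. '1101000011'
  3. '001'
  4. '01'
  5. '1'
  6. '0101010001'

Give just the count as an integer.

1 → no match
2 → match
3 → no match
4 → no match
5 → match
6 → no match
Total matched: 2

2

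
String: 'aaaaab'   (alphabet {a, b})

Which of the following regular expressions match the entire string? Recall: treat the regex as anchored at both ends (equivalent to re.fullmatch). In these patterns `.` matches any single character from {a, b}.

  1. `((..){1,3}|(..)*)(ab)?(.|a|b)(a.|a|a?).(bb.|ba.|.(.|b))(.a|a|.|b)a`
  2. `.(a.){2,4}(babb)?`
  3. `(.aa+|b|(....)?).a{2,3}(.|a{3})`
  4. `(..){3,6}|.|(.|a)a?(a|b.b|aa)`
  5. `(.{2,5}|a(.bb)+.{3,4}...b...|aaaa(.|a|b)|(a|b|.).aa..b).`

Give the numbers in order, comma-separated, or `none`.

1 → no match — must end with 'a'
2 → no match
3 → no match
4 → match
5 → match

4, 5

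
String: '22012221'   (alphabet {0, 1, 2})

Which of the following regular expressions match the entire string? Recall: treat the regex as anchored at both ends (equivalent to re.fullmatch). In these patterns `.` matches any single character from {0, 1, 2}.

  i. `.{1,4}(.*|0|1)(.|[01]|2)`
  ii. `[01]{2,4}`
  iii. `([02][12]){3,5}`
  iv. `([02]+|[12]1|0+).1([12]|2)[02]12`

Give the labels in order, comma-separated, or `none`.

i, iii

i → match
ii → no match
iii → match
iv → no match — must end with '12'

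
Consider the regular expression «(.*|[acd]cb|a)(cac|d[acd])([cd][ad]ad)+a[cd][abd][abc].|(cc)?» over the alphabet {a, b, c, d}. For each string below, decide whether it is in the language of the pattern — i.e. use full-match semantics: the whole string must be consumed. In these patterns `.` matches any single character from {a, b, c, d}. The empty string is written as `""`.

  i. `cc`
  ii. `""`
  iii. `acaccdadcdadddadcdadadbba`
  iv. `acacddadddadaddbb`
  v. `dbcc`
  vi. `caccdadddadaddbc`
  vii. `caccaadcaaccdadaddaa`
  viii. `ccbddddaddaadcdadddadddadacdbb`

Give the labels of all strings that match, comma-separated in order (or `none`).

i. `cc` → match
ii. `""` → match
iii → match
iv → match
v. `dbcc` → no match
vi → match
vii → no match
viii → match

i, ii, iii, iv, vi, viii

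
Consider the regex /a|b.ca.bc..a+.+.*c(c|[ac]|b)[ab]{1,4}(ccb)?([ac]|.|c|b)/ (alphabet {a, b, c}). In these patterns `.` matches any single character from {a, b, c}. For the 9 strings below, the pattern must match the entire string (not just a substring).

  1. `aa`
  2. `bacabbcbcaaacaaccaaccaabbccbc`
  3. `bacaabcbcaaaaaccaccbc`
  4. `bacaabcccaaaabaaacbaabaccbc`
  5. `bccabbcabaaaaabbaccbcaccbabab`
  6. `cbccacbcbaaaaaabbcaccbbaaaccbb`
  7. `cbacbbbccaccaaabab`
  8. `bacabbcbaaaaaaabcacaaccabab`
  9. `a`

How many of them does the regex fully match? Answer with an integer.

6

1 → no match
2 → match
3 → match
4 → match
5 → match
6 → no match
7 → no match
8 → match
9 → match
Total matched: 6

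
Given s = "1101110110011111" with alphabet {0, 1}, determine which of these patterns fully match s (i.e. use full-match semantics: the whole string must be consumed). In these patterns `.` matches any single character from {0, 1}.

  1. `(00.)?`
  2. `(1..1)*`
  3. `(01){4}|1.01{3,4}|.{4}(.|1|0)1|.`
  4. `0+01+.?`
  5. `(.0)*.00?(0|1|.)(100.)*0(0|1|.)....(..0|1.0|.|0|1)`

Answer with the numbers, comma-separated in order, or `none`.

1 → no match
2 → match
3 → no match
4 → no match — must start with "0"
5 → no match

2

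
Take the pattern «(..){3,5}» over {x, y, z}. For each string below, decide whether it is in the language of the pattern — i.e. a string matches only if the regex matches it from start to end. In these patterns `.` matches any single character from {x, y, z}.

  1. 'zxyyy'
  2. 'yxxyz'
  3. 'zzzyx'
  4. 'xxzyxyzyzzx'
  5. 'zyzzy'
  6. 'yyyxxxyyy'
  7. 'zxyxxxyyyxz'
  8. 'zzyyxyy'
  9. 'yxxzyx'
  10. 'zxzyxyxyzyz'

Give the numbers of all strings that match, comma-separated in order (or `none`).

1 → no match
2 → no match
3 → no match
4 → no match
5 → no match
6 → no match
7 → no match
8 → no match
9 → match
10 → no match

9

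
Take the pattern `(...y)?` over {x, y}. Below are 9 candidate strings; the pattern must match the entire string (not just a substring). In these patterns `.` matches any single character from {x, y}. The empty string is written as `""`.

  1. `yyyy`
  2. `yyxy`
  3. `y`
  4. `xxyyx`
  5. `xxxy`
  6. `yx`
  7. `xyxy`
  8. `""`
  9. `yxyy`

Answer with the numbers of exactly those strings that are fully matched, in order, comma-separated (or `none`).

1 → match
2 → match
3 → no match
4 → no match
5 → match
6 → no match
7 → match
8 → match
9 → match

1, 2, 5, 7, 8, 9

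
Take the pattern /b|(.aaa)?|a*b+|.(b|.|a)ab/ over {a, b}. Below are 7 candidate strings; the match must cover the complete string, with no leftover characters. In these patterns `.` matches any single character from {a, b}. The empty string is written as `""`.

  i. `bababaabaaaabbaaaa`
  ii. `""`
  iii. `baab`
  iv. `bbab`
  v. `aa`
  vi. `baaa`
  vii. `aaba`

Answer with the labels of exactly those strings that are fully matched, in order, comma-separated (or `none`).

ii, iii, iv, vi

i → no match
ii. `""` → match
iii. `baab` → match
iv. `bbab` → match
v. `aa` → no match
vi. `baaa` → match
vii. `aaba` → no match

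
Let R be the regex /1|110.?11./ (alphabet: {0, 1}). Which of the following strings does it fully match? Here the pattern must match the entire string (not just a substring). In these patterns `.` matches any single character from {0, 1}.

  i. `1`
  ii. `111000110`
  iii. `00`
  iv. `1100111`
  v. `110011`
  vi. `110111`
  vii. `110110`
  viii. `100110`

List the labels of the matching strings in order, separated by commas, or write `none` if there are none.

i, iv, vi, vii

i → match
ii → no match
iii → no match
iv → match
v → no match
vi → match
vii → match
viii → no match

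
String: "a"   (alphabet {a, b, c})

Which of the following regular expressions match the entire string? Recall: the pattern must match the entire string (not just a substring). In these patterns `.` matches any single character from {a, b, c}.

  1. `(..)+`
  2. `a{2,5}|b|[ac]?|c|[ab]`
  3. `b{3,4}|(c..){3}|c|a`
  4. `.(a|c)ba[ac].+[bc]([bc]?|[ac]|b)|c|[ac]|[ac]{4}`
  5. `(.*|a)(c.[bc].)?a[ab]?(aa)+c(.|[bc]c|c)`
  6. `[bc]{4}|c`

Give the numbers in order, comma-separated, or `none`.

2, 3, 4

1 → no match
2 → match
3 → match
4 → match
5 → no match
6 → no match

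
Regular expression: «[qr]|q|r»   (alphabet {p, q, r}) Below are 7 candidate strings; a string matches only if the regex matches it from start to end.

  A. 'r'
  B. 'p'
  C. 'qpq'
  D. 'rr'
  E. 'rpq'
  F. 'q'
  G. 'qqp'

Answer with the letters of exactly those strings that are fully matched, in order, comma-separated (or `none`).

A, F

A → match
B → no match
C → no match
D → no match
E → no match
F → match
G → no match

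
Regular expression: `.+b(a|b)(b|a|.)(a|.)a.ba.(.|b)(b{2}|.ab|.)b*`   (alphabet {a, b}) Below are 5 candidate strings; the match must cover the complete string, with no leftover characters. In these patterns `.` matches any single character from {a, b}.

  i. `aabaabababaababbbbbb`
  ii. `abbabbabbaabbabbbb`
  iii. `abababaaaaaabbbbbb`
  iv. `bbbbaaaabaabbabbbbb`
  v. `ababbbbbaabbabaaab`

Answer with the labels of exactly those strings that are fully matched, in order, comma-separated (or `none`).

ii, iv, v

i → no match
ii → match
iii → no match
iv → match
v → match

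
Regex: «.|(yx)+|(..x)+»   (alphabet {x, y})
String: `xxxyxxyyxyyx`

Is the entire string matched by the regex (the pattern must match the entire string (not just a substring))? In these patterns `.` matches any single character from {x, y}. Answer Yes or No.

Yes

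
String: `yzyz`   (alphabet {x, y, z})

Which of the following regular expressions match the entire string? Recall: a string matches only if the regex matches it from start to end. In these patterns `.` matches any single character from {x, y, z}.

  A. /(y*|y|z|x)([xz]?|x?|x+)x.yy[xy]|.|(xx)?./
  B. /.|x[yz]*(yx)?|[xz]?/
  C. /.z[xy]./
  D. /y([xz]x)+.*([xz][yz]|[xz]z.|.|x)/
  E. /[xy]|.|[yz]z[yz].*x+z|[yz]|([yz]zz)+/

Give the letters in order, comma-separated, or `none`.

C

A → no match
B → no match
C → match
D → no match
E → no match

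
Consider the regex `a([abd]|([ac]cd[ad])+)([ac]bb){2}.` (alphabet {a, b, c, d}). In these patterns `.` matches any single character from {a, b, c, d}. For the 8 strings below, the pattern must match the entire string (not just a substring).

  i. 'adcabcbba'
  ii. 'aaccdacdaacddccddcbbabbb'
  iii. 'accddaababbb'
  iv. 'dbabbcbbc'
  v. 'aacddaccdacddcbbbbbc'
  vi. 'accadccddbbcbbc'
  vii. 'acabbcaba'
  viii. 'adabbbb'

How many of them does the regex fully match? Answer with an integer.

i → no match
ii → no match
iii → no match
iv → no match — must start with 'a'
v → no match
vi → no match
vii → no match
viii → no match
Total matched: 0

0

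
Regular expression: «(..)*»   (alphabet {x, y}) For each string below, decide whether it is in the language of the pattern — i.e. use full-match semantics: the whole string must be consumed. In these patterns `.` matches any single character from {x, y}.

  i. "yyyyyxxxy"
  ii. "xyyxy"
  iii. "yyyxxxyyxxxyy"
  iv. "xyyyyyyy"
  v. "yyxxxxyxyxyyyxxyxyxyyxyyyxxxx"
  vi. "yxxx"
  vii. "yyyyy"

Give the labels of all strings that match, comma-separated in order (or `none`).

iv, vi

i → no match
ii → no match
iii → no match
iv → match
v → no match
vi → match
vii → no match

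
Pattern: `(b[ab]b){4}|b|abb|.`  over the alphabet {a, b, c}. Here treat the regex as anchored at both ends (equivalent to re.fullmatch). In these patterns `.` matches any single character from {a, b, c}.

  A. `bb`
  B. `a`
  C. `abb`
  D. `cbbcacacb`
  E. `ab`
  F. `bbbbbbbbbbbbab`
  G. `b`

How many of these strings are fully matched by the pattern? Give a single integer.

A → no match
B → match
C → match
D → no match
E → no match
F → no match
G → match
Total matched: 3

3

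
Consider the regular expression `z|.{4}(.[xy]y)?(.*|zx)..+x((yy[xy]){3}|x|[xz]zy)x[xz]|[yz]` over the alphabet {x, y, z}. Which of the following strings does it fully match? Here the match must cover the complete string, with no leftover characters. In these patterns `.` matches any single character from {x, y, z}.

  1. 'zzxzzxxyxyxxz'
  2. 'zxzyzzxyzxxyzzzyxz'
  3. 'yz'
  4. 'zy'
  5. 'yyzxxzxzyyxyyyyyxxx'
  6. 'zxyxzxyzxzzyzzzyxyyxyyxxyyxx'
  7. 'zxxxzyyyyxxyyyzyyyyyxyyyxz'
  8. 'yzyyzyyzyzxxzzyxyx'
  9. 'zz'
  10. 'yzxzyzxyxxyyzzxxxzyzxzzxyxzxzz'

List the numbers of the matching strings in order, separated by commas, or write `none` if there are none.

none

1 → no match
2 → no match
3 → no match
4 → no match
5 → no match
6 → no match
7 → no match
8 → no match
9 → no match
10 → no match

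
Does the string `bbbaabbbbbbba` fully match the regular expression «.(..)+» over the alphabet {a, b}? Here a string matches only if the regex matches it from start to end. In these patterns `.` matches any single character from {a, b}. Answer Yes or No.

Yes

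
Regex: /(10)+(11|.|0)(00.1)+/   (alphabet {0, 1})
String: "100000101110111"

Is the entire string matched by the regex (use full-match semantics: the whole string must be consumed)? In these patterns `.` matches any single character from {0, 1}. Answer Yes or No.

No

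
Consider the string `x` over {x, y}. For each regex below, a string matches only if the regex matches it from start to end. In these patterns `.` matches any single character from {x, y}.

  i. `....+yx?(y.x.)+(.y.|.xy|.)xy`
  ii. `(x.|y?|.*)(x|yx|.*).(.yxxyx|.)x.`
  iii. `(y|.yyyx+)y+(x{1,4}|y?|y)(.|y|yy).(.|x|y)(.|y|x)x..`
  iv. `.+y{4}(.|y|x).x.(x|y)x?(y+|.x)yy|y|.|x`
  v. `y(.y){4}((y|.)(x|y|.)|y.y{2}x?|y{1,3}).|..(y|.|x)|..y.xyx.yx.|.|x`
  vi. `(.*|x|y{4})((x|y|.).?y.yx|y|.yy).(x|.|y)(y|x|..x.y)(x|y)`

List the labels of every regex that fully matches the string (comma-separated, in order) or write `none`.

i → no match — must end with `xy`
ii → no match
iii → no match
iv → match
v → match
vi → no match

iv, v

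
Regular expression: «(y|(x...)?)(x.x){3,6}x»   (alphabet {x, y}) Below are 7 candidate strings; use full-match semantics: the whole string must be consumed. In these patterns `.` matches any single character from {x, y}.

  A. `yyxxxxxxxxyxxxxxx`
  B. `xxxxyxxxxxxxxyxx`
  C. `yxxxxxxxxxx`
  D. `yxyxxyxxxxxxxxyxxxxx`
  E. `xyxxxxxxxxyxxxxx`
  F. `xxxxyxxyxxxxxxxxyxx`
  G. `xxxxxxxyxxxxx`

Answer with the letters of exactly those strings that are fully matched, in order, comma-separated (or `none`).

A → no match
B → match
C → match
D → match
E → match
F → match
G → match

B, C, D, E, F, G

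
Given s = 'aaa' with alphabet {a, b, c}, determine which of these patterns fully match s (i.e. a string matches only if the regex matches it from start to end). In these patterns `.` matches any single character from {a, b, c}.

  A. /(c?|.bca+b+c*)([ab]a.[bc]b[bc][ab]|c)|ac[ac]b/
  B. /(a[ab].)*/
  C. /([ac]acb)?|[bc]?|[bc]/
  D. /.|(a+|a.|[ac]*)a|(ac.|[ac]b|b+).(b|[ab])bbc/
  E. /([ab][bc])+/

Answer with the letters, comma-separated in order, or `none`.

A → no match
B → match
C → no match
D → match
E → no match

B, D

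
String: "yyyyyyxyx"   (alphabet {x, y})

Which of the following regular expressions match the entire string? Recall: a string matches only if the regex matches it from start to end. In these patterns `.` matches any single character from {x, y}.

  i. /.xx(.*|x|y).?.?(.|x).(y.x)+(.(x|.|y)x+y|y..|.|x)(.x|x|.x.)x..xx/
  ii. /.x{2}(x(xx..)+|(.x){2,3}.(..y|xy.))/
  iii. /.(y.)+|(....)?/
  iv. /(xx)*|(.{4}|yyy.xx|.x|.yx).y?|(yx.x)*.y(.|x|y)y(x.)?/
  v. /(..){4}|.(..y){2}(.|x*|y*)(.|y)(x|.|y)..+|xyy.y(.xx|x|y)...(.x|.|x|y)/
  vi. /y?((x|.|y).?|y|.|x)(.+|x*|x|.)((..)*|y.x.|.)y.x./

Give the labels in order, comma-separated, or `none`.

i → no match — must end with "xx"
ii → no match
iii → match
iv → no match
v → no match
vi → no match

iii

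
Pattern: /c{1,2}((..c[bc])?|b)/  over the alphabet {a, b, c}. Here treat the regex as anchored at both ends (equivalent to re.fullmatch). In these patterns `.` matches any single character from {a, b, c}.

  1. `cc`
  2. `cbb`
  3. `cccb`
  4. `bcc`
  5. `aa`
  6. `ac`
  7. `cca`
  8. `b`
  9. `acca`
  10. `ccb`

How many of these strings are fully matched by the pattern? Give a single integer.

1 → match
2 → no match
3 → no match
4 → no match — must start with `c`
5 → no match — must start with `c`
6 → no match — must start with `c`
7 → no match
8 → no match — must start with `c`
9 → no match — must start with `c`
10 → match
Total matched: 2

2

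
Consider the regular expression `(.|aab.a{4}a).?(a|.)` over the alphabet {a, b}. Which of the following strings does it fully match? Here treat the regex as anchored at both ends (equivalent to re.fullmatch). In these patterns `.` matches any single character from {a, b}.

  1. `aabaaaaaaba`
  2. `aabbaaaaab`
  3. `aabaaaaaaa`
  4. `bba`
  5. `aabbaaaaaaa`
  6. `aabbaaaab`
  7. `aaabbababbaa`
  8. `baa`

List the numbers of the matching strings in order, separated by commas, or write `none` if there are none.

1 → match
2 → match
3 → match
4 → match
5 → match
6 → no match
7 → no match
8 → match

1, 2, 3, 4, 5, 8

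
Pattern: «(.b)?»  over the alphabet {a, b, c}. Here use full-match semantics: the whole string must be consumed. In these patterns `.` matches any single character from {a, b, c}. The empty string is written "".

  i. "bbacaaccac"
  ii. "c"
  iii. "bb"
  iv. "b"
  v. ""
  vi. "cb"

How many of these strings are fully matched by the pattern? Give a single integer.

3

i → no match
ii → no match
iii → match
iv → no match
v → match
vi → match
Total matched: 3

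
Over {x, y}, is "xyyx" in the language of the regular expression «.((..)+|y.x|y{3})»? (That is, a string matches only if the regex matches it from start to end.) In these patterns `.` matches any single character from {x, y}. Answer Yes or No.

Yes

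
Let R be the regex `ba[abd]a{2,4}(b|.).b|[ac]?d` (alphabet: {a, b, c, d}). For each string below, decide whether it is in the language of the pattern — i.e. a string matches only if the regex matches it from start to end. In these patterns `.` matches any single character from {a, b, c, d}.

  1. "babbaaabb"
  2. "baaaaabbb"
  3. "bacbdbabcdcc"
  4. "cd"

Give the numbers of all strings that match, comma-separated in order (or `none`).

1 → no match
2 → match
3 → no match
4 → match

2, 4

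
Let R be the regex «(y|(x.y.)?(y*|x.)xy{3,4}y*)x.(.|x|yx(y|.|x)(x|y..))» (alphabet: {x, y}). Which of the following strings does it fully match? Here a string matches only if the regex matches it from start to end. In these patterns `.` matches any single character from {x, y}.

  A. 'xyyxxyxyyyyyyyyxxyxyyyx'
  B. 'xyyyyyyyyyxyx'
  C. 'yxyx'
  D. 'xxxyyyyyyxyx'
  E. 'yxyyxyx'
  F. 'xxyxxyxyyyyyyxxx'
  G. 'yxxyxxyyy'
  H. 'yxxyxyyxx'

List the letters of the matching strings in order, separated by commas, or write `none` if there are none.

A, B, C, D, E, F, G, H

A → match
B → match
C. 'yxyx' → match
D. 'xxxyyyyyyxyx' → match
E. 'yxyyxyx' → match
F → match
G. 'yxxyxxyyy' → match
H. 'yxxyxyyxx' → match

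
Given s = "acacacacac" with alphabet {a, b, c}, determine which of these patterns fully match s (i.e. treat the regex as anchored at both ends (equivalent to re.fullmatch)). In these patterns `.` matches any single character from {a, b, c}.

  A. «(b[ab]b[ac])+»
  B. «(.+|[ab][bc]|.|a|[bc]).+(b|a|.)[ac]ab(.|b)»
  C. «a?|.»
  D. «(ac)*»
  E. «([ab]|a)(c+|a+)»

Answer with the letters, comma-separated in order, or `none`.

A → no match — must start with "b"
B → no match
C → no match
D → match
E → no match

D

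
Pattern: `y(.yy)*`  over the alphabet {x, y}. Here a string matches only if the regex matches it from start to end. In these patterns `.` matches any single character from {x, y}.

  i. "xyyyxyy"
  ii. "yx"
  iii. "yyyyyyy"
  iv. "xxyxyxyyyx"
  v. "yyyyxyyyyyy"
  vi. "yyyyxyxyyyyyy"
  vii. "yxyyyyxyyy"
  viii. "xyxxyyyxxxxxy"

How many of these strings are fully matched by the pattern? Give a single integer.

i → no match — must start with "y"
ii → no match
iii → match
iv → no match — must start with "y"
v → no match
vi → no match
vii → no match
viii → no match — must start with "y"
Total matched: 1

1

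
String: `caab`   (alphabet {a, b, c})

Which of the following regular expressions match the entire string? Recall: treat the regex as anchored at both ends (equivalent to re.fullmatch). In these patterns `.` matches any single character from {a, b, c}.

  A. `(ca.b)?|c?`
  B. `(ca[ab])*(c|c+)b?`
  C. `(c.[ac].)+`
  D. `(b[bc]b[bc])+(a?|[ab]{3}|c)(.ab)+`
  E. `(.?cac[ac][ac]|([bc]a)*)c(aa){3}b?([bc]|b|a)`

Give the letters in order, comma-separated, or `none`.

A, C

A → match
B → no match
C → match
D → no match — must start with `b`
E → no match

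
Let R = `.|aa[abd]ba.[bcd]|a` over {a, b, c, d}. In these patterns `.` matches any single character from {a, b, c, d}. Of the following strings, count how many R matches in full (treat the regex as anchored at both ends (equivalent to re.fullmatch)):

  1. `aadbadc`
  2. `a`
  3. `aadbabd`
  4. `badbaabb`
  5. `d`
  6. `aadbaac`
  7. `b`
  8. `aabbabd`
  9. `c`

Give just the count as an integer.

8

1. `aadbadc` → match
2. `a` → match
3. `aadbabd` → match
4. `badbaabb` → no match
5. `d` → match
6. `aadbaac` → match
7. `b` → match
8. `aabbabd` → match
9. `c` → match
Total matched: 8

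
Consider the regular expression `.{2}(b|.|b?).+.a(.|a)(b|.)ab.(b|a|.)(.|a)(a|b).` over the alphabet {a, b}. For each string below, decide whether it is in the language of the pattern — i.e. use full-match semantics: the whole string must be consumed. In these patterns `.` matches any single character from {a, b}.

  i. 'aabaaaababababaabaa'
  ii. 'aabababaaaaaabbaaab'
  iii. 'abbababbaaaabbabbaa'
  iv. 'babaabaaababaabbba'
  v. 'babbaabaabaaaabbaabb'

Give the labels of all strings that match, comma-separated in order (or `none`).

ii, v

i → no match
ii → match
iii → no match
iv → no match
v → match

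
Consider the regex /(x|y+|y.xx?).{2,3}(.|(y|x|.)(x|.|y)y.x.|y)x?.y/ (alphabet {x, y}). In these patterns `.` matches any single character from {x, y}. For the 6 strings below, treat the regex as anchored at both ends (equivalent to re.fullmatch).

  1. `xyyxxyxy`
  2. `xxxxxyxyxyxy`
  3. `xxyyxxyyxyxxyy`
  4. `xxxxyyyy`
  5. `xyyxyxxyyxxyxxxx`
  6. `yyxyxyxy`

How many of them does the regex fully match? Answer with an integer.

1

1 → no match
2 → no match
3 → no match
4 → no match
5 → no match — must end with `y`
6 → match
Total matched: 1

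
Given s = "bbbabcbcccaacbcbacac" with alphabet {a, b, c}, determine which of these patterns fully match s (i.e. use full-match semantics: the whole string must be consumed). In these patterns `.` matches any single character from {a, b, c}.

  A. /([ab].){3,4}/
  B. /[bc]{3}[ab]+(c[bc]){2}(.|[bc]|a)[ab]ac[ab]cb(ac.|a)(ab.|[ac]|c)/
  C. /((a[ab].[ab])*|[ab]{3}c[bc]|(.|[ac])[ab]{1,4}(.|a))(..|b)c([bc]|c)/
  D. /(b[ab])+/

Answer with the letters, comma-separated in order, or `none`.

A → no match
B → match
C → no match
D → no match

B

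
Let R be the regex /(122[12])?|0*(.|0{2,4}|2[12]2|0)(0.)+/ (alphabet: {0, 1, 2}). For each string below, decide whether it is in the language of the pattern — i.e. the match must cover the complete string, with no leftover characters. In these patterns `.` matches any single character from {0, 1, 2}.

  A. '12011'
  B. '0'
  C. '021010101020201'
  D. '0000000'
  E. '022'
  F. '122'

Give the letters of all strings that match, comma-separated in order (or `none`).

D

A. '12011' → no match
B. '0' → no match
C → no match
D. '0000000' → match
E. '022' → no match
F. '122' → no match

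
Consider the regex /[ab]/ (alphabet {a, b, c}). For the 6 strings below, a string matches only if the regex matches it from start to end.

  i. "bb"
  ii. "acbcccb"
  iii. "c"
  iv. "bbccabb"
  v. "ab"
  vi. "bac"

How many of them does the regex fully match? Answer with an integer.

0

i → no match
ii → no match
iii → no match
iv → no match
v → no match
vi → no match
Total matched: 0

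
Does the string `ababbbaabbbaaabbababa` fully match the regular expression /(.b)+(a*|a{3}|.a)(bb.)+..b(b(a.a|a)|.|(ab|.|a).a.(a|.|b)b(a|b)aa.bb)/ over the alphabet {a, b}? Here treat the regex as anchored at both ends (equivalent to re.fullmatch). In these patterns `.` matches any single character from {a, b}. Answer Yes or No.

No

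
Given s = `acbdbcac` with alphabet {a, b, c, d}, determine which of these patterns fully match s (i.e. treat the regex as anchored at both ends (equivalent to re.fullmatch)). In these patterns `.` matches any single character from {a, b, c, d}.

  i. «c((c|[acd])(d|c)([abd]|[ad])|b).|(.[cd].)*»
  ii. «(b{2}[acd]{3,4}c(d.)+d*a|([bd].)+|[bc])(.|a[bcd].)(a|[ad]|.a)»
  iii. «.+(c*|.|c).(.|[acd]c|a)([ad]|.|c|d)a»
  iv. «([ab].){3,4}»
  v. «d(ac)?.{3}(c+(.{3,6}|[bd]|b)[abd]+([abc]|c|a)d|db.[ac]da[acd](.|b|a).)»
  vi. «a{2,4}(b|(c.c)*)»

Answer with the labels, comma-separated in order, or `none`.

iv

i → no match
ii → no match
iii → no match — must end with `a`
iv → match
v → no match — must start with `d`
vi → no match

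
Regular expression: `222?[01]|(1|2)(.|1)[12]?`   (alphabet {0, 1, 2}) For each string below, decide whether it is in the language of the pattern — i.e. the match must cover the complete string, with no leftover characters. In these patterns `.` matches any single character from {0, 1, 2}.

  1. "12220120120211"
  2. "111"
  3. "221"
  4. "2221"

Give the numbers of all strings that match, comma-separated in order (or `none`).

1 → no match
2 → match
3 → match
4 → match

2, 3, 4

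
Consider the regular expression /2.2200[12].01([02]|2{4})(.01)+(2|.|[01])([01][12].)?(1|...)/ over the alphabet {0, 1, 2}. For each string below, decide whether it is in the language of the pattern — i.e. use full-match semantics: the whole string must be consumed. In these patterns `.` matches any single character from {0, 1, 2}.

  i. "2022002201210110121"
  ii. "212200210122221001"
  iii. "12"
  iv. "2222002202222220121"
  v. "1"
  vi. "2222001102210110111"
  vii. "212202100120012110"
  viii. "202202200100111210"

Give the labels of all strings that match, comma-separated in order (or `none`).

i

i → match
ii → no match
iii → no match — must start with "2"
iv → no match
v → no match — must start with "2"
vi → no match
vii → no match
viii → no match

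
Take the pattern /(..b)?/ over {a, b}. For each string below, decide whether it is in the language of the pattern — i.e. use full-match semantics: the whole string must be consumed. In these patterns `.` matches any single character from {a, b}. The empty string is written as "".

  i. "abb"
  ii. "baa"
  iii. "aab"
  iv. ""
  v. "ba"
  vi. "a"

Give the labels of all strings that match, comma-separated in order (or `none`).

i → match
ii → no match
iii → match
iv → match
v → no match
vi → no match

i, iii, iv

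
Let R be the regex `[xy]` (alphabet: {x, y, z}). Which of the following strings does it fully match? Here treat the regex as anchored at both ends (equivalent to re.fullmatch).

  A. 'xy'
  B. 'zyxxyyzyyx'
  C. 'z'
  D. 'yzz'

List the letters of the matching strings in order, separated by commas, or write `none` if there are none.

A → no match
B → no match
C → no match
D → no match

none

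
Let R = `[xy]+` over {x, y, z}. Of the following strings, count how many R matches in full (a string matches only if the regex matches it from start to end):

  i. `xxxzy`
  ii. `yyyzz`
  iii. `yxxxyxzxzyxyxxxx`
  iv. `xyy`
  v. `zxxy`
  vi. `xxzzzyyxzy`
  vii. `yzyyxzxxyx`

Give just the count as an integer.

i → no match
ii → no match
iii → no match
iv → match
v → no match
vi → no match
vii → no match
Total matched: 1

1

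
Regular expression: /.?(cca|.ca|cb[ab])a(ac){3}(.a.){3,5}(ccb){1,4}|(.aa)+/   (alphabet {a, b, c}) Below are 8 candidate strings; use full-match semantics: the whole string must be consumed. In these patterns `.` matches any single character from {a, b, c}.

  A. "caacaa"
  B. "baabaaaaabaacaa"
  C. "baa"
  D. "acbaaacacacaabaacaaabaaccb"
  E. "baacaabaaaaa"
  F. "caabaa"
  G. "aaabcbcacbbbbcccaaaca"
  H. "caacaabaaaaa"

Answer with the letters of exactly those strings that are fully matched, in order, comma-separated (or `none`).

A → match
B → match
C → match
D → match
E → match
F → match
G → no match
H → match

A, B, C, D, E, F, H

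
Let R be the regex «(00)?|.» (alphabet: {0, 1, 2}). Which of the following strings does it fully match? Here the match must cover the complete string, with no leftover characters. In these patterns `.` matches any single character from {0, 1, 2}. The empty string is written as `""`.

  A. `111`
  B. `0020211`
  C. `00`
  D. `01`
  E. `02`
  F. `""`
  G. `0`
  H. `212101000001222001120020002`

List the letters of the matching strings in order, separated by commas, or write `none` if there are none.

A → no match
B → no match
C → match
D → no match
E → no match
F → match
G → match
H → no match

C, F, G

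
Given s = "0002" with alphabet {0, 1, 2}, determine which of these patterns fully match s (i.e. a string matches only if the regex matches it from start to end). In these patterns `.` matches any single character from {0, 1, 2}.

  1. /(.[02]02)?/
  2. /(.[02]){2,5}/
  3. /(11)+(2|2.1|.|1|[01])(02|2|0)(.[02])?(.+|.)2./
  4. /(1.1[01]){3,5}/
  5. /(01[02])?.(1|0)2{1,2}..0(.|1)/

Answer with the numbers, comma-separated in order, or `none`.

1, 2

1 → match
2 → match
3 → no match — must start with "11"
4 → no match — must start with "1"
5 → no match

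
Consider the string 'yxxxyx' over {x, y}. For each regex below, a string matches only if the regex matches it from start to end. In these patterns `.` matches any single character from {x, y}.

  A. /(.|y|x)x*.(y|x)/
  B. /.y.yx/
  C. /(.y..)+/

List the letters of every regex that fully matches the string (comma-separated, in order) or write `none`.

A

A → match
B → no match
C → no match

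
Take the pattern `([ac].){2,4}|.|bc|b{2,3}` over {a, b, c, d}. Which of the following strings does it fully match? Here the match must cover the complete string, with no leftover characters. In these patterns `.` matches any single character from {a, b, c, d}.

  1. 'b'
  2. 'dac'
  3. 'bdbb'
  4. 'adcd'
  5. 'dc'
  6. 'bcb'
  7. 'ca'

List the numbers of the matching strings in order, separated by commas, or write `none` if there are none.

1, 4

1. 'b' → match
2. 'dac' → no match
3. 'bdbb' → no match
4. 'adcd' → match
5. 'dc' → no match
6. 'bcb' → no match
7. 'ca' → no match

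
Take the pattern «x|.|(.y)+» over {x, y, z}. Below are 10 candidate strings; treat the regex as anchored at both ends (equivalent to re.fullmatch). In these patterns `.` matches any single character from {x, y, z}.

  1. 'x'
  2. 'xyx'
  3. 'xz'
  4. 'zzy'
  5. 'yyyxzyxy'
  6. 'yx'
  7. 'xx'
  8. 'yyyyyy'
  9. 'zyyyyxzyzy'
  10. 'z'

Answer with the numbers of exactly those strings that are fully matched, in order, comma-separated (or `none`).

1 → match
2 → no match
3 → no match
4 → no match
5 → no match
6 → no match
7 → no match
8 → match
9 → no match
10 → match

1, 8, 10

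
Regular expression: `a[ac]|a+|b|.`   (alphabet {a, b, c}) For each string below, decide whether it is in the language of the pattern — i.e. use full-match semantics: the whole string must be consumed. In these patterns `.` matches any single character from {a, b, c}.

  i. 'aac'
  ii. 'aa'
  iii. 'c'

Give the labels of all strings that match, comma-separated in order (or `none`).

i → no match
ii → match
iii → match

ii, iii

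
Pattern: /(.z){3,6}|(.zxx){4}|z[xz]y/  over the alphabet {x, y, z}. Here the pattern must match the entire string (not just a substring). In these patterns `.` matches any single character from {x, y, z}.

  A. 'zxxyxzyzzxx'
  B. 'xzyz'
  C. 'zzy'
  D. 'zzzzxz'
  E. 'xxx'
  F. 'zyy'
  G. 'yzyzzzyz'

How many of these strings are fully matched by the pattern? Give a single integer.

A → no match
B → no match
C → match
D → match
E → no match
F → no match
G → match
Total matched: 3

3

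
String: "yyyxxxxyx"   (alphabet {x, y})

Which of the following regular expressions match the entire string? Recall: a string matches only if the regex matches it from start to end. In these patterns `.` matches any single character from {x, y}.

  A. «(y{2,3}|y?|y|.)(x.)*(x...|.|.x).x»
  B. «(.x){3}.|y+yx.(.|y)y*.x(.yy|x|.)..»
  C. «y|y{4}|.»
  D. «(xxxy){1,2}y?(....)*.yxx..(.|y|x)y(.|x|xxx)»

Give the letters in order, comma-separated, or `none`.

A → match
B → no match
C → no match
D → no match — must start with "xxxy"

A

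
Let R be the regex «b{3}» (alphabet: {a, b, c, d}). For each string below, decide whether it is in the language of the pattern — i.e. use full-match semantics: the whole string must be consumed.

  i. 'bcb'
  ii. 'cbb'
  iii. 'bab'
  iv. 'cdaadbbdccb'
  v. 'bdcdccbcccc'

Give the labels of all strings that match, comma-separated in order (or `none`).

none

i → no match
ii → no match — must start with 'b'
iii → no match
iv → no match — must start with 'b'
v → no match — must end with 'b'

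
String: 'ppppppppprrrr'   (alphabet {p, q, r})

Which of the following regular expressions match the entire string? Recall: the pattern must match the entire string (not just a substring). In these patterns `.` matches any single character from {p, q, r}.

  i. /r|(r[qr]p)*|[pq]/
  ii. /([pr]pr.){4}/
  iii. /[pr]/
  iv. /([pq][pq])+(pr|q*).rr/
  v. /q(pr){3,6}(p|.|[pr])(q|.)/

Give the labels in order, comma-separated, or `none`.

iv

i → no match
ii → no match
iii → no match
iv → match
v → no match — must start with 'qpr'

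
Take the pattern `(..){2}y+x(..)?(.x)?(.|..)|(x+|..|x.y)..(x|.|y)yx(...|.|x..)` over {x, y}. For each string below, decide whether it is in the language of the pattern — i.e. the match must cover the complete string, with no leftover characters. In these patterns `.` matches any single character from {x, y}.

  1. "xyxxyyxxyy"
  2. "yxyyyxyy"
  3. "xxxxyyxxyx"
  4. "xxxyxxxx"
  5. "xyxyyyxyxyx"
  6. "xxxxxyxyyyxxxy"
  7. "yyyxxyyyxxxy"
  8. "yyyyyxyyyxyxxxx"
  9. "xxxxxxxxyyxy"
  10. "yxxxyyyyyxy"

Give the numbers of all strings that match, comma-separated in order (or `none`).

1 → match
2 → match
3 → match
4 → no match
5 → match
6 → no match
7 → no match
8 → no match
9 → match
10 → match

1, 2, 3, 5, 9, 10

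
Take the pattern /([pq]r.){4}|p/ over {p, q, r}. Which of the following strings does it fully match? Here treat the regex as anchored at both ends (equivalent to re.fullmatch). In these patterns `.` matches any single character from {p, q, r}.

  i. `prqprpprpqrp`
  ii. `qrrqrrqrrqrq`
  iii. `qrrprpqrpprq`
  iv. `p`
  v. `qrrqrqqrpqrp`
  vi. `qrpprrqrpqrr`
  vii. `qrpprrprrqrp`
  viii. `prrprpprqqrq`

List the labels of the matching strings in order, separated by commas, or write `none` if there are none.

i, ii, iii, iv, v, vi, vii, viii

i → match
ii → match
iii → match
iv → match
v → match
vi → match
vii → match
viii → match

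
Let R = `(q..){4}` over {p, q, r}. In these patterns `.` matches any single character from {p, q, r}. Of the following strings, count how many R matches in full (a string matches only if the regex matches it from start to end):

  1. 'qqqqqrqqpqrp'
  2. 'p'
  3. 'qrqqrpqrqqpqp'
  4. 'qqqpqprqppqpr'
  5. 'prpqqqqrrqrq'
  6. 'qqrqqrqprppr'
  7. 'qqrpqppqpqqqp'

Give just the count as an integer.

1 → match
2 → no match — must start with 'q'
3 → no match
4 → no match
5 → no match — must start with 'q'
6 → no match
7 → no match
Total matched: 1

1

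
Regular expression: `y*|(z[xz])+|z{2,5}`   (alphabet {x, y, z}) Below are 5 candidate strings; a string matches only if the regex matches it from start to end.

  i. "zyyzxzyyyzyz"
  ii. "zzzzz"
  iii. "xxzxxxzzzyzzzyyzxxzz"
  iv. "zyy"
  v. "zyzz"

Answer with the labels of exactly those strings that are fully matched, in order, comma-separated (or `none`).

ii

i → no match
ii → match
iii → no match
iv → no match
v → no match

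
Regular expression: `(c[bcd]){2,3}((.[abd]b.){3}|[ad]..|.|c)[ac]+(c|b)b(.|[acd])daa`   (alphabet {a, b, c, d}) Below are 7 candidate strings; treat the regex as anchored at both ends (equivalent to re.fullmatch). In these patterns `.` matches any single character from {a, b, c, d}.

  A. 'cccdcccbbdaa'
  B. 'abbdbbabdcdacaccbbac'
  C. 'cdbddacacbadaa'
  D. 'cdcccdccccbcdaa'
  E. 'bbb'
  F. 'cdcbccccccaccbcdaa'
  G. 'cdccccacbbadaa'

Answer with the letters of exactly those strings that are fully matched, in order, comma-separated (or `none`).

A → match
B → no match — must start with 'c'
C → no match
D → match
E → no match — must start with 'c'
F → match
G → match

A, D, F, G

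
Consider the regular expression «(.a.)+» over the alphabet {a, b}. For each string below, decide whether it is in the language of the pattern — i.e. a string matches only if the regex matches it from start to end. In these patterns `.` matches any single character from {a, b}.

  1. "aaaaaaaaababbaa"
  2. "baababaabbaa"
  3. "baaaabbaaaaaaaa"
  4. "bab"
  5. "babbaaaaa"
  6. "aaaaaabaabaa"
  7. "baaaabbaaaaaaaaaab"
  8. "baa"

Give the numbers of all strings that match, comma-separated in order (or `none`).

1 → match
2 → match
3 → match
4 → match
5 → match
6 → match
7 → match
8 → match

1, 2, 3, 4, 5, 6, 7, 8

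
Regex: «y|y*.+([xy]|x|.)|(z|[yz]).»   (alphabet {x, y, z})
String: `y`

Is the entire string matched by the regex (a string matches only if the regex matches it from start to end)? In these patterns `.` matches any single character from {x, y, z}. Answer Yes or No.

Yes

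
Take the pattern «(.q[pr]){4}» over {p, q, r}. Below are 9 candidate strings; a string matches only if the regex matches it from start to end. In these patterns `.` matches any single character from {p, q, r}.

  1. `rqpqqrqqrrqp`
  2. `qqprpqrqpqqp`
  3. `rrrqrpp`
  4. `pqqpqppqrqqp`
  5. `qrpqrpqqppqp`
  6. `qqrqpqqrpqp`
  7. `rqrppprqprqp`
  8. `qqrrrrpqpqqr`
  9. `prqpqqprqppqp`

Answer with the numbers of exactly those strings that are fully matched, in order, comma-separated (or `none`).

1. `rqpqqrqqrrqp` → match
2. `qqprpqrqpqqp` → no match
3. `rrrqrpp` → no match
4. `pqqpqppqrqqp` → no match
5. `qrpqrpqqppqp` → no match
6. `qqrqpqqrpqp` → no match
7. `rqrppprqprqp` → no match
8. `qqrrrrpqpqqr` → no match
9 → no match

1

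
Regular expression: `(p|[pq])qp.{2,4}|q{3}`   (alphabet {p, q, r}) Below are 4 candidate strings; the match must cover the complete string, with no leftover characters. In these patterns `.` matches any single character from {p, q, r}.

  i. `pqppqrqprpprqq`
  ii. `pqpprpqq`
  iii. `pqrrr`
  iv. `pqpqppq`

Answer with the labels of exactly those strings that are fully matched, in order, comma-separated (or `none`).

iv

i → no match
ii → no match
iii → no match
iv → match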